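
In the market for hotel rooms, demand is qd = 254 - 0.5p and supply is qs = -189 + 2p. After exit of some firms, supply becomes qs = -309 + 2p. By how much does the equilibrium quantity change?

Original equilibrium: p* = 177.2, q* = 165.4.
New equilibrium: 254 - 0.5p = -309 + 2p, so 563 = 2.5p and p' = 225.2; q' = 254 − 0.5(225.2) = 141.4.
Change in quantity: 141.4 − 165.4 = -24.

Δq = -24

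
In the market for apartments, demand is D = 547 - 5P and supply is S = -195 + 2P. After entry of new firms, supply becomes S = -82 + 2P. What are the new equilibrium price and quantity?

P' = 629/7, Q' = 684/7

Original equilibrium: P* = 106, Q* = 17.
New equilibrium: 547 - 5P = -82 + 2P, so 629 = 7P and P' = 629/7; Q' = 547 − 5(629/7) = 684/7.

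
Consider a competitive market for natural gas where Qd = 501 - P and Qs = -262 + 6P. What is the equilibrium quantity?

Set Qd = Qs: 501 - P = -262 + 6P.
763 = 7P, so P* = 109.
Q* = 501 − 1(109) = 392.

Q* = 392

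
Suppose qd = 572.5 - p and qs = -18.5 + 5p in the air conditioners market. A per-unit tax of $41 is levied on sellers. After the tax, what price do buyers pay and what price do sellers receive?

Pre-tax equilibrium: p* = 98.5, q* = 474.
Tax on sellers shifts supply to qs = -18.5 + 5(p − 41) = -223.5 + 5p.
572.5 - p = -223.5 + 5p gives buyer price pb = 398/3; sellers receive ps = 398/3 − 41 = 275/3.
New quantity: q = 572.5 − 1(398/3) = 2639/6.

Buyers pay 398/3, sellers receive 275/3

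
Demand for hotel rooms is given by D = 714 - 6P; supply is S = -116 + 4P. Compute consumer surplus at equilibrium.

Consumer surplus = 3888

Equilibrium: 714 - 6P = -116 + 4P gives P* = 83, Q* = 216.
Demand choke price (D = 0): P = 119.
CS = ½(119 − 83)(216) = 3888.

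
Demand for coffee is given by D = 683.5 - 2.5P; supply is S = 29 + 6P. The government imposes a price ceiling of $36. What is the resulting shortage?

Equilibrium price would be P* = 77, so the ceiling at 36 binds.
At P = 36: D = 683.5 − 2.5(36) = 593.5, S = 29 + 6(36) = 245.
Shortage = 593.5 − 245 = 348.5.

Shortage = 348.5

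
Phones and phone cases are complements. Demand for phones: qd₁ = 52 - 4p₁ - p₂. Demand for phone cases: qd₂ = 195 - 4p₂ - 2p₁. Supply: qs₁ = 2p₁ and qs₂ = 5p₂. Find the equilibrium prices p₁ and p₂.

p₁ = 5.25, p₂ = 20.5

Market 1: 52 - 4p₁ - p₂ = 2p₁ → 6p₁ + p₂ = 52.
Market 2: 9p₂ + 2p₁ = 195.
Eliminating p₂: 9×(1) − 1×(2) gives 52p₁ = 273, so p₁ = 5.25.
Back-substitute into (2): p₂ = (195 − 2×5.25) / 9 = 20.5.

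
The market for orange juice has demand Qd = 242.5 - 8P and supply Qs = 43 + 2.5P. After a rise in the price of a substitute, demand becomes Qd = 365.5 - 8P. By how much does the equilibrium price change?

Original equilibrium: P* = 19, Q* = 90.5.
New equilibrium: 365.5 - 8P = 43 + 2.5P, so 322.5 = 10.5P and P' = 215/7; Q' = 365.5 − 8(215/7) = 1677/14.
Change in price: 215/7 − 19 = 82/7.

ΔP = 82/7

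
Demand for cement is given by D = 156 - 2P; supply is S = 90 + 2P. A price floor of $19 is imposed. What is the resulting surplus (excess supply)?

Surplus = 10

Equilibrium price would be P* = 16.5, so the floor at 19 binds.
At P = 19: D = 118, S = 128.
Surplus = 128 − 118 = 10.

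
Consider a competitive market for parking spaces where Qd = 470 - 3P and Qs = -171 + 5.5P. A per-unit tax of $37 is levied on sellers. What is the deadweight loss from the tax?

Deadweight loss = 45177/34

Pre-tax equilibrium: P* = 1282/17, Q* = 4144/17.
Tax on sellers shifts supply to Qs = -171 + 5.5(P − 37) = -374.5 + 5.5P.
470 - 3P = -374.5 + 5.5P gives buyer price Pb = 1689/17; sellers receive Ps = 1689/17 − 37 = 1060/17.
New quantity: Q = 470 − 3(1689/17) = 2923/17.
DWL = ½ × 37 × (4144/17 − 2923/17) = 45177/34.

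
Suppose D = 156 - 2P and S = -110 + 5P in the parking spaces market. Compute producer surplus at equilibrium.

Producer surplus = 640

Equilibrium: 156 - 2P = -110 + 5P gives P* = 38, Q* = 80.
Supply starts at P = 22 (where S = 0).
PS = ½(38 − 22)(80) = 640.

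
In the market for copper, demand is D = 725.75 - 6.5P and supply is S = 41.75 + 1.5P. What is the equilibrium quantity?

Set D = S: 725.75 - 6.5P = 41.75 + 1.5P.
684 = 8P, so P* = 85.5.
Q* = 725.75 − 6.5(85.5) = 170.

Q* = 170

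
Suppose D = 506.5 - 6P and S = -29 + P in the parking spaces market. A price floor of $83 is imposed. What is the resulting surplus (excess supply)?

Equilibrium price would be P* = 76.5, so the floor at 83 binds.
At P = 83: D = 8.5, S = 54.
Surplus = 54 − 8.5 = 45.5.

Surplus = 45.5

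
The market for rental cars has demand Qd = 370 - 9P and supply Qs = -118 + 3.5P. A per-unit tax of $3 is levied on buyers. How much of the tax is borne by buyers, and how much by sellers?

Buyers bear $0.84, sellers bear $2.16

Pre-tax equilibrium: P* = 39.04, Q* = 18.64.
Tax on buyers shifts demand to Qd = 370 − 9(P + 3) = 343 - 9P.
343 - 9P = -118 + 3.5P gives seller price Ps = 36.88; buyers pay Pb = 36.88 + 3 = 39.88.
New quantity: Q = 370 − 9(39.88) = 11.08.
Buyer burden = 39.88 − 39.04 = 0.84; seller burden = 39.04 − 36.88 = 2.16.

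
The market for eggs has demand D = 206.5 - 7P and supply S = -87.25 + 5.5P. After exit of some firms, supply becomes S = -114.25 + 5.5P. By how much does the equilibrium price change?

ΔP = 2.16

Original equilibrium: P* = 23.5, Q* = 42.
New equilibrium: 206.5 - 7P = -114.25 + 5.5P, so 320.75 = 12.5P and P' = 25.66; Q' = 206.5 − 7(25.66) = 26.88.
Change in price: 25.66 − 23.5 = 2.16.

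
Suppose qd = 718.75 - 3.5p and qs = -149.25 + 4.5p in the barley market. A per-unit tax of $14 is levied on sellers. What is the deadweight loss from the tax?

Pre-tax equilibrium: p* = 108.5, q* = 339.
Tax on sellers shifts supply to qs = -149.25 + 4.5(p − 14) = -212.25 + 4.5p.
718.75 - 3.5p = -212.25 + 4.5p gives buyer price pb = 116.375; sellers receive ps = 116.375 − 14 = 102.375.
New quantity: q = 718.75 − 3.5(116.375) = 311.4375.
DWL = ½ × 14 × (339 − 311.4375) = 192.9375.

Deadweight loss = 192.9375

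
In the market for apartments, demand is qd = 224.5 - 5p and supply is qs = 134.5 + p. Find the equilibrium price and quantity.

Set qd = qs: 224.5 - 5p = 134.5 + p.
90 = 6p, so p* = 15.
q* = 224.5 − 5(15) = 149.5.

p* = 15, q* = 149.5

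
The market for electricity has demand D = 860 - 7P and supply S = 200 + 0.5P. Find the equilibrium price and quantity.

P* = 88, Q* = 244

Set D = S: 860 - 7P = 200 + 0.5P.
660 = 7.5P, so P* = 88.
Q* = 860 − 7(88) = 244.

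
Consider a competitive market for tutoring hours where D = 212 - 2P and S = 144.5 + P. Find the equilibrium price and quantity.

Set D = S: 212 - 2P = 144.5 + P.
67.5 = 3P, so P* = 22.5.
Q* = 212 − 2(22.5) = 167.

P* = 22.5, Q* = 167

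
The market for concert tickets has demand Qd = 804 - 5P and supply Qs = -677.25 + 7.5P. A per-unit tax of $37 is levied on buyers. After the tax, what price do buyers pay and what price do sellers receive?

Buyers pay $140.7, sellers receive $103.7

Pre-tax equilibrium: P* = 118.5, Q* = 211.5.
Tax on buyers shifts demand to Qd = 804 − 5(P + 37) = 619 - 5P.
619 - 5P = -677.25 + 7.5P gives seller price Ps = 103.7; buyers pay Pb = 103.7 + 37 = 140.7.
New quantity: Q = 804 − 5(140.7) = 100.5.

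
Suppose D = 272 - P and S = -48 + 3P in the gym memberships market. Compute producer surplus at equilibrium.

Producer surplus = 6144

Equilibrium: 272 - P = -48 + 3P gives P* = 80, Q* = 192.
Supply starts at P = 16 (where S = 0).
PS = ½(80 − 16)(192) = 6144.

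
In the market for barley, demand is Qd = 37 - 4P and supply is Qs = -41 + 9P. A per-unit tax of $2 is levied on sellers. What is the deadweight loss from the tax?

Deadweight loss = 72/13

Pre-tax equilibrium: P* = 6, Q* = 13.
Tax on sellers shifts supply to Qs = -41 + 9(P − 2) = -59 + 9P.
37 - 4P = -59 + 9P gives buyer price Pb = 96/13; sellers receive Ps = 96/13 − 2 = 70/13.
New quantity: Q = 37 − 4(96/13) = 97/13.
DWL = ½ × 2 × (13 − 97/13) = 72/13.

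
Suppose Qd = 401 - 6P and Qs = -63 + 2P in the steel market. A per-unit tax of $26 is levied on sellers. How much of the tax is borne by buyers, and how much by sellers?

Pre-tax equilibrium: P* = 58, Q* = 53.
Tax on sellers shifts supply to Qs = -63 + 2(P − 26) = -115 + 2P.
401 - 6P = -115 + 2P gives buyer price Pb = 64.5; sellers receive Ps = 64.5 − 26 = 38.5.
New quantity: Q = 401 − 6(64.5) = 14.
Buyer burden = 64.5 − 58 = 6.5; seller burden = 58 − 38.5 = 19.5.

Buyers bear $6.5, sellers bear $19.5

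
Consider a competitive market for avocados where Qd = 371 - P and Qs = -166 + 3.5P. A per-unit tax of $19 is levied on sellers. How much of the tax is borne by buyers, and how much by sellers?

Buyers bear 133/9, sellers bear 38/9

Pre-tax equilibrium: P* = 358/3, Q* = 755/3.
Tax on sellers shifts supply to Qs = -166 + 3.5(P − 19) = -232.5 + 3.5P.
371 - P = -232.5 + 3.5P gives buyer price Pb = 1207/9; sellers receive Ps = 1207/9 − 19 = 1036/9.
New quantity: Q = 371 − 1(1207/9) = 2132/9.
Buyer burden = 1207/9 − 358/3 = 133/9; seller burden = 358/3 − 1036/9 = 38/9.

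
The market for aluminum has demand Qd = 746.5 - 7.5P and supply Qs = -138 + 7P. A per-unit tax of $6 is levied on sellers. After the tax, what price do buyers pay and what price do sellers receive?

Pre-tax equilibrium: P* = 61, Q* = 289.
Tax on sellers shifts supply to Qs = -138 + 7(P − 6) = -180 + 7P.
746.5 - 7.5P = -180 + 7P gives buyer price Pb = 1853/29; sellers receive Ps = 1853/29 − 6 = 1679/29.
New quantity: Q = 746.5 − 7.5(1853/29) = 7751/29.

Buyers pay 1853/29, sellers receive 1679/29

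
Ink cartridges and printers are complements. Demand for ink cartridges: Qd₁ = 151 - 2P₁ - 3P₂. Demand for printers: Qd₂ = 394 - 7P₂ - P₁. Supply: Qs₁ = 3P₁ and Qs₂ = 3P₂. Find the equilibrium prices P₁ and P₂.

P₁ = 328/47, P₂ = 1819/47

Market 1: 151 - 2P₁ - 3P₂ = 3P₁ → 5P₁ + 3P₂ = 151.
Market 2: 10P₂ + P₁ = 394.
Eliminating P₂: 10×(1) − 3×(2) gives 47P₁ = 328, so P₁ = 328/47.
Back-substitute into (2): P₂ = (394 − 1×328/47) / 10 = 1819/47.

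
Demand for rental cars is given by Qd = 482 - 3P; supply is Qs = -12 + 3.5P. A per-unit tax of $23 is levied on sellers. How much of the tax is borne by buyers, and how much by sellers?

Pre-tax equilibrium: P* = 76, Q* = 254.
Tax on sellers shifts supply to Qs = -12 + 3.5(P − 23) = -92.5 + 3.5P.
482 - 3P = -92.5 + 3.5P gives buyer price Pb = 1149/13; sellers receive Ps = 1149/13 − 23 = 850/13.
New quantity: Q = 482 − 3(1149/13) = 2819/13.
Buyer burden = 1149/13 − 76 = 161/13; seller burden = 76 − 850/13 = 138/13.

Buyers bear 161/13, sellers bear 138/13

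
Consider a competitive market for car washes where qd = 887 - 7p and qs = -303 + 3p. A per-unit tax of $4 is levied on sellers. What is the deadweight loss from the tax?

Pre-tax equilibrium: p* = 119, q* = 54.
Tax on sellers shifts supply to qs = -303 + 3(p − 4) = -315 + 3p.
887 - 7p = -315 + 3p gives buyer price pb = 120.2; sellers receive ps = 120.2 − 4 = 116.2.
New quantity: q = 887 − 7(120.2) = 45.6.
DWL = ½ × 4 × (54 − 45.6) = 16.8.

Deadweight loss = 16.8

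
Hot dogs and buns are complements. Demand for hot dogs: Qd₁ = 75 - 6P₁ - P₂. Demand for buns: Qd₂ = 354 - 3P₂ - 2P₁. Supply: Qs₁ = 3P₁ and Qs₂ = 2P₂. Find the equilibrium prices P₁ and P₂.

P₁ = 21/43, P₂ = 3036/43

Market 1: 75 - 6P₁ - P₂ = 3P₁ → 9P₁ + P₂ = 75.
Market 2: 5P₂ + 2P₁ = 354.
Eliminating P₂: 5×(1) − 1×(2) gives 43P₁ = 21, so P₁ = 21/43.
Back-substitute into (2): P₂ = (354 − 2×21/43) / 5 = 3036/43.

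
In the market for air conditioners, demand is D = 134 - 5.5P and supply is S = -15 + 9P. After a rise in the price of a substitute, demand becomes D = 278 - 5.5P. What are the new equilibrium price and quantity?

Original equilibrium: P* = 298/29, Q* = 2247/29.
New equilibrium: 278 - 5.5P = -15 + 9P, so 293 = 14.5P and P' = 586/29; Q' = 278 − 5.5(586/29) = 4839/29.

P' = 586/29, Q' = 4839/29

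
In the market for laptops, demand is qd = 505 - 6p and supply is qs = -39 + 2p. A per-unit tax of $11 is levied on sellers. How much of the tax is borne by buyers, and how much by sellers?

Buyers bear $2.75, sellers bear $8.25

Pre-tax equilibrium: p* = 68, q* = 97.
Tax on sellers shifts supply to qs = -39 + 2(p − 11) = -61 + 2p.
505 - 6p = -61 + 2p gives buyer price pb = 70.75; sellers receive ps = 70.75 − 11 = 59.75.
New quantity: q = 505 − 6(70.75) = 80.5.
Buyer burden = 70.75 − 68 = 2.75; seller burden = 68 − 59.75 = 8.25.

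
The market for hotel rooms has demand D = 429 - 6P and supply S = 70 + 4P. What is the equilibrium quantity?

Q* = 213.6

Set D = S: 429 - 6P = 70 + 4P.
359 = 10P, so P* = 35.9.
Q* = 429 − 6(35.9) = 213.6.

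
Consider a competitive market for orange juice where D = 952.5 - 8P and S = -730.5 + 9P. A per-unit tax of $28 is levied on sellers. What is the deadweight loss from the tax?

Pre-tax equilibrium: P* = 99, Q* = 160.5.
Tax on sellers shifts supply to S = -730.5 + 9(P − 28) = -982.5 + 9P.
952.5 - 8P = -982.5 + 9P gives buyer price Pb = 1935/17; sellers receive Ps = 1935/17 − 28 = 1459/17.
New quantity: Q = 952.5 − 8(1935/17) = 1425/34.
DWL = ½ × 28 × (160.5 − 1425/34) = 28224/17.

Deadweight loss = 28224/17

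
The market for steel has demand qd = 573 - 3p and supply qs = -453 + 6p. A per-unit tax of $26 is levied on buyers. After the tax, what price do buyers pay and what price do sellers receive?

Pre-tax equilibrium: p* = 114, q* = 231.
Tax on buyers shifts demand to qd = 573 − 3(p + 26) = 495 - 3p.
495 - 3p = -453 + 6p gives seller price ps = 316/3; buyers pay pb = 316/3 + 26 = 394/3.
New quantity: q = 573 − 3(394/3) = 179.

Buyers pay 394/3, sellers receive 316/3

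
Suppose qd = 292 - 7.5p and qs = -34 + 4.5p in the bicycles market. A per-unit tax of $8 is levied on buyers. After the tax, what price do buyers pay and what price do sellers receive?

Buyers pay 181/6, sellers receive 133/6

Pre-tax equilibrium: p* = 163/6, q* = 88.25.
Tax on buyers shifts demand to qd = 292 − 7.5(p + 8) = 232 - 7.5p.
232 - 7.5p = -34 + 4.5p gives seller price ps = 133/6; buyers pay pb = 133/6 + 8 = 181/6.
New quantity: q = 292 − 7.5(181/6) = 65.75.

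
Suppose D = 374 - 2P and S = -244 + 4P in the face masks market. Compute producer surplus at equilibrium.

Equilibrium: 374 - 2P = -244 + 4P gives P* = 103, Q* = 168.
Supply starts at P = 61 (where S = 0).
PS = ½(103 − 61)(168) = 3528.

Producer surplus = 3528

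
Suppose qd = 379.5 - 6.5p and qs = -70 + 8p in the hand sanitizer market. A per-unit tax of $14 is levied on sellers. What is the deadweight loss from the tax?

Pre-tax equilibrium: p* = 31, q* = 178.
Tax on sellers shifts supply to qs = -70 + 8(p − 14) = -182 + 8p.
379.5 - 6.5p = -182 + 8p gives buyer price pb = 1123/29; sellers receive ps = 1123/29 − 14 = 717/29.
New quantity: q = 379.5 − 6.5(1123/29) = 3706/29.
DWL = ½ × 14 × (178 − 3706/29) = 10192/29.

Deadweight loss = 10192/29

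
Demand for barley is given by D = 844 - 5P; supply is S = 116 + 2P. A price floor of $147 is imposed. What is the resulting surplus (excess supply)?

Equilibrium price would be P* = 104, so the floor at 147 binds.
At P = 147: D = 109, S = 410.
Surplus = 410 − 109 = 301.

Surplus = 301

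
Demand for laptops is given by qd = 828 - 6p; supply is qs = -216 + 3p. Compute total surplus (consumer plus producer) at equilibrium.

Equilibrium: 828 - 6p = -216 + 3p gives p* = 116, q* = 132.
Demand choke price: p = 138; supply starts at p = 72.
CS = ½(138 − 116)(132) = 1452; PS = ½(116 − 72)(132) = 2904.

Total surplus = 4356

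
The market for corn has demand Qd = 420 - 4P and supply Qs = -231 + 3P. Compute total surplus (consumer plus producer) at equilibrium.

Total surplus = 672

Equilibrium: 420 - 4P = -231 + 3P gives P* = 93, Q* = 48.
Demand choke price: P = 105; supply starts at P = 77.
CS = ½(105 − 93)(48) = 288; PS = ½(93 − 77)(48) = 384.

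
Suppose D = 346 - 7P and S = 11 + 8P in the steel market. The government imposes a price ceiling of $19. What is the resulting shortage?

Shortage = 50

Equilibrium price would be P* = 67/3, so the ceiling at 19 binds.
At P = 19: D = 346 − 7(19) = 213, S = 11 + 8(19) = 163.
Shortage = 213 − 163 = 50.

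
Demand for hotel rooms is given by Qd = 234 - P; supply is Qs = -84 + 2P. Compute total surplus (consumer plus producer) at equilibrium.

Total surplus = 12288

Equilibrium: 234 - P = -84 + 2P gives P* = 106, Q* = 128.
Demand choke price: P = 234; supply starts at P = 42.
CS = ½(234 − 106)(128) = 8192; PS = ½(106 − 42)(128) = 4096.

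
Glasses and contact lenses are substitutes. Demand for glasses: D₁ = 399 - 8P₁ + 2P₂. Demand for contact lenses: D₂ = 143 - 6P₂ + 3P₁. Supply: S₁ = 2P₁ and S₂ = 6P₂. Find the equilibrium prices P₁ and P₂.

P₁ = 2537/57, P₂ = 2627/114

Market 1: 399 - 8P₁ + 2P₂ = 2P₁ → 10P₁ - 2P₂ = 399.
Market 2: 12P₂ - 3P₁ = 143.
Eliminating P₂: 12×(1) + 2×(2) gives 114P₁ = 5074, so P₁ = 2537/57.
Back-substitute into (2): P₂ = (143 + 3×2537/57) / 12 = 2627/114.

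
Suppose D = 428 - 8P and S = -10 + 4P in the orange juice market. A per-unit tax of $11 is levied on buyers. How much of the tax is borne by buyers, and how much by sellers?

Pre-tax equilibrium: P* = 36.5, Q* = 136.
Tax on buyers shifts demand to D = 428 − 8(P + 11) = 340 - 8P.
340 - 8P = -10 + 4P gives seller price Ps = 175/6; buyers pay Pb = 175/6 + 11 = 241/6.
New quantity: Q = 428 − 8(241/6) = 320/3.
Buyer burden = 241/6 − 36.5 = 11/3; seller burden = 36.5 − 175/6 = 22/3.

Buyers bear 11/3, sellers bear 22/3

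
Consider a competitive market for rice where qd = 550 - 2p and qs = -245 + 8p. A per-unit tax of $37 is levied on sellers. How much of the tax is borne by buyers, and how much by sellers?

Buyers bear $29.6, sellers bear $7.4

Pre-tax equilibrium: p* = 79.5, q* = 391.
Tax on sellers shifts supply to qs = -245 + 8(p − 37) = -541 + 8p.
550 - 2p = -541 + 8p gives buyer price pb = 109.1; sellers receive ps = 109.1 − 37 = 72.1.
New quantity: q = 550 − 2(109.1) = 331.8.
Buyer burden = 109.1 − 79.5 = 29.6; seller burden = 79.5 − 72.1 = 7.4.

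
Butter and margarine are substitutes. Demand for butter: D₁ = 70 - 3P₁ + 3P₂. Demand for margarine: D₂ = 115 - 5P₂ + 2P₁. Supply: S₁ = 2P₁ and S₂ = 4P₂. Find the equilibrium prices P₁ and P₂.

Market 1: 70 - 3P₁ + 3P₂ = 2P₁ → 5P₁ - 3P₂ = 70.
Market 2: 9P₂ - 2P₁ = 115.
Eliminating P₂: 9×(1) + 3×(2) gives 39P₁ = 975, so P₁ = 25.
Back-substitute into (2): P₂ = (115 + 2×25) / 9 = 55/3.

P₁ = 25, P₂ = 55/3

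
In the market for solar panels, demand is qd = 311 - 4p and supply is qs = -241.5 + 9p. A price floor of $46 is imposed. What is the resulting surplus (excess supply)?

Surplus = 45.5

Equilibrium price would be p* = 42.5, so the floor at 46 binds.
At p = 46: qd = 127, qs = 172.5.
Surplus = 172.5 − 127 = 45.5.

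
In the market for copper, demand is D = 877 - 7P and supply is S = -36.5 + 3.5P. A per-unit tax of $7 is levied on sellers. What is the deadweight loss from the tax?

Deadweight loss = 343/6

Pre-tax equilibrium: P* = 87, Q* = 268.
Tax on sellers shifts supply to S = -36.5 + 3.5(P − 7) = -61 + 3.5P.
877 - 7P = -61 + 3.5P gives buyer price Pb = 268/3; sellers receive Ps = 268/3 − 7 = 247/3.
New quantity: Q = 877 − 7(268/3) = 755/3.
DWL = ½ × 7 × (268 − 755/3) = 343/6.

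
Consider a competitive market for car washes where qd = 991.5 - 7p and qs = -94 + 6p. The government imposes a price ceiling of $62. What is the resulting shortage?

Shortage = 279.5

Equilibrium price would be p* = 83.5, so the ceiling at 62 binds.
At p = 62: qd = 991.5 − 7(62) = 557.5, qs = -94 + 6(62) = 278.
Shortage = 557.5 − 278 = 279.5.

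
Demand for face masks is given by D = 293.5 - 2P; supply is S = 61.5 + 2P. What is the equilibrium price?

Set D = S: 293.5 - 2P = 61.5 + 2P.
232 = 4P, so P* = 58.
Q* = 293.5 − 2(58) = 177.5.

P* = 58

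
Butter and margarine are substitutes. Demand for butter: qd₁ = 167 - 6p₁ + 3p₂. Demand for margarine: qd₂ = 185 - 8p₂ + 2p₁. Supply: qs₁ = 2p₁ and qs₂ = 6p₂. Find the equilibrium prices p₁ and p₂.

Market 1: 167 - 6p₁ + 3p₂ = 2p₁ → 8p₁ - 3p₂ = 167.
Market 2: 14p₂ - 2p₁ = 185.
Eliminating p₂: 14×(1) + 3×(2) gives 106p₁ = 2893, so p₁ = 2893/106.
Back-substitute into (2): p₂ = (185 + 2×2893/106) / 14 = 907/53.

p₁ = 2893/106, p₂ = 907/53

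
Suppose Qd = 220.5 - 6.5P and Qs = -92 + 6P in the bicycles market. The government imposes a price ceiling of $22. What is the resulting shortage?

Shortage = 37.5

Equilibrium price would be P* = 25, so the ceiling at 22 binds.
At P = 22: Qd = 220.5 − 6.5(22) = 77.5, Qs = -92 + 6(22) = 40.
Shortage = 77.5 − 40 = 37.5.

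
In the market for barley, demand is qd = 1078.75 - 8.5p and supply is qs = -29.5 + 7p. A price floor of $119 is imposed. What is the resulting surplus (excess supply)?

Equilibrium price would be p* = 71.5, so the floor at 119 binds.
At p = 119: qd = 67.25, qs = 803.5.
Surplus = 803.5 − 67.25 = 736.25.

Surplus = 736.25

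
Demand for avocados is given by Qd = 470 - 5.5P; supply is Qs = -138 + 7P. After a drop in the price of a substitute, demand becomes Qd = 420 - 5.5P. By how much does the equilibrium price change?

ΔP = -4

Original equilibrium: P* = 48.64, Q* = 202.48.
New equilibrium: 420 - 5.5P = -138 + 7P, so 558 = 12.5P and P' = 44.64; Q' = 420 − 5.5(44.64) = 174.48.
Change in price: 44.64 − 48.64 = -4.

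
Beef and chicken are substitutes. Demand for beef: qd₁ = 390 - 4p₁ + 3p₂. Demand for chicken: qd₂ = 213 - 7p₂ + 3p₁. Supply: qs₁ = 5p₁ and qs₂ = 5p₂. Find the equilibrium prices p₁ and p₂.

p₁ = 591/11, p₂ = 343/11

Market 1: 390 - 4p₁ + 3p₂ = 5p₁ → 9p₁ - 3p₂ = 390.
Market 2: 12p₂ - 3p₁ = 213.
Eliminating p₂: 12×(1) + 3×(2) gives 99p₁ = 5319, so p₁ = 591/11.
Back-substitute into (2): p₂ = (213 + 3×591/11) / 12 = 343/11.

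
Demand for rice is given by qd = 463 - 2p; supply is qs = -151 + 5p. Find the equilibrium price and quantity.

Set qd = qs: 463 - 2p = -151 + 5p.
614 = 7p, so p* = 614/7.
q* = 463 − 2(614/7) = 2013/7.

p* = 614/7, q* = 2013/7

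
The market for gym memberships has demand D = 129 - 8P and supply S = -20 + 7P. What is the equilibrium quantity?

Set D = S: 129 - 8P = -20 + 7P.
149 = 15P, so P* = 149/15.
Q* = 129 − 8(149/15) = 743/15.

Q* = 743/15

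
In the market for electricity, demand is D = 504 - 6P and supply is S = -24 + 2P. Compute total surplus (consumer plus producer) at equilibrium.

Equilibrium: 504 - 6P = -24 + 2P gives P* = 66, Q* = 108.
Demand choke price: P = 84; supply starts at P = 12.
CS = ½(84 − 66)(108) = 972; PS = ½(66 − 12)(108) = 2916.

Total surplus = 3888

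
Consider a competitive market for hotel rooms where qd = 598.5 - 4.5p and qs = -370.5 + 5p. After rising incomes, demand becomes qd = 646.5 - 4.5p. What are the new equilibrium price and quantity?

Original equilibrium: p* = 102, q* = 139.5.
New equilibrium: 646.5 - 4.5p = -370.5 + 5p, so 1017 = 9.5p and p' = 2034/19; q' = 646.5 − 4.5(2034/19) = 6261/38.

p' = 2034/19, q' = 6261/38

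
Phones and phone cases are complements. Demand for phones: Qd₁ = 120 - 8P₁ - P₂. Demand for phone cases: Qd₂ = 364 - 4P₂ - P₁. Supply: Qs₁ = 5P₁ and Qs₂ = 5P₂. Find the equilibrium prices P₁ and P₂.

P₁ = 179/29, P₂ = 1153/29

Market 1: 120 - 8P₁ - P₂ = 5P₁ → 13P₁ + P₂ = 120.
Market 2: 9P₂ + P₁ = 364.
Eliminating P₂: 9×(1) − 1×(2) gives 116P₁ = 716, so P₁ = 179/29.
Back-substitute into (2): P₂ = (364 − 1×179/29) / 9 = 1153/29.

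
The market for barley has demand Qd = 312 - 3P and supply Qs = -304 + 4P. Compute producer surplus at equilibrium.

Producer surplus = 288

Equilibrium: 312 - 3P = -304 + 4P gives P* = 88, Q* = 48.
Supply starts at P = 76 (where Qs = 0).
PS = ½(88 − 76)(48) = 288.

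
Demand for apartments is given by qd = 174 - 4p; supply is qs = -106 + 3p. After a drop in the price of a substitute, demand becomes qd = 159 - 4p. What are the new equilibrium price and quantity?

p' = 265/7, q' = 53/7

Original equilibrium: p* = 40, q* = 14.
New equilibrium: 159 - 4p = -106 + 3p, so 265 = 7p and p' = 265/7; q' = 159 − 4(265/7) = 53/7.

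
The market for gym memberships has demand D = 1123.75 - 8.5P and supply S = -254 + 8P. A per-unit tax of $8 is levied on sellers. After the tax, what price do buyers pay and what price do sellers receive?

Buyers pay 5767/66, sellers receive 5239/66

Pre-tax equilibrium: P* = 83.5, Q* = 414.
Tax on sellers shifts supply to S = -254 + 8(P − 8) = -318 + 8P.
1123.75 - 8.5P = -318 + 8P gives buyer price Pb = 5767/66; sellers receive Ps = 5767/66 − 8 = 5239/66.
New quantity: Q = 1123.75 − 8.5(5767/66) = 12574/33.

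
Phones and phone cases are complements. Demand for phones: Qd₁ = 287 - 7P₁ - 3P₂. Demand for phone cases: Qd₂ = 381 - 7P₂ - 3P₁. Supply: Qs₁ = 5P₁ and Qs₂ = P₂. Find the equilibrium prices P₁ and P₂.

P₁ = 1153/87, P₂ = 1237/29

Market 1: 287 - 7P₁ - 3P₂ = 5P₁ → 12P₁ + 3P₂ = 287.
Market 2: 8P₂ + 3P₁ = 381.
Eliminating P₂: 8×(1) − 3×(2) gives 87P₁ = 1153, so P₁ = 1153/87.
Back-substitute into (2): P₂ = (381 − 3×1153/87) / 8 = 1237/29.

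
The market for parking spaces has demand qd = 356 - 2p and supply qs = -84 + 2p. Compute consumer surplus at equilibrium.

Equilibrium: 356 - 2p = -84 + 2p gives p* = 110, q* = 136.
Demand choke price (qd = 0): p = 178.
CS = ½(178 − 110)(136) = 4624.

Consumer surplus = 4624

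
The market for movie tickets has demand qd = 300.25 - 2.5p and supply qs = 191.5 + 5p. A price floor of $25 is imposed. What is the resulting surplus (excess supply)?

Equilibrium price would be p* = 14.5, so the floor at 25 binds.
At p = 25: qd = 237.75, qs = 316.5.
Surplus = 316.5 − 237.75 = 78.75.

Surplus = 78.75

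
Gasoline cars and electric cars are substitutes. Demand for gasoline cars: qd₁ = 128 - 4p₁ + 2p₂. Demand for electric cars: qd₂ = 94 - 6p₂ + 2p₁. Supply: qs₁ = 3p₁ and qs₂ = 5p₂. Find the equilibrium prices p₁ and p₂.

p₁ = 1596/73, p₂ = 914/73

Market 1: 128 - 4p₁ + 2p₂ = 3p₁ → 7p₁ - 2p₂ = 128.
Market 2: 11p₂ - 2p₁ = 94.
Eliminating p₂: 11×(1) + 2×(2) gives 73p₁ = 1596, so p₁ = 1596/73.
Back-substitute into (2): p₂ = (94 + 2×1596/73) / 11 = 914/73.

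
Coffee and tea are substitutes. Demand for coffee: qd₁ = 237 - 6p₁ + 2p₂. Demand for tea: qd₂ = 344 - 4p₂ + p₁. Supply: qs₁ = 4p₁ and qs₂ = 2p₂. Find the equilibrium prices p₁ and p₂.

Market 1: 237 - 6p₁ + 2p₂ = 4p₁ → 10p₁ - 2p₂ = 237.
Market 2: 6p₂ - p₁ = 344.
Eliminating p₂: 6×(1) + 2×(2) gives 58p₁ = 2110, so p₁ = 1055/29.
Back-substitute into (2): p₂ = (344 + 1×1055/29) / 6 = 3677/58.

p₁ = 1055/29, p₂ = 3677/58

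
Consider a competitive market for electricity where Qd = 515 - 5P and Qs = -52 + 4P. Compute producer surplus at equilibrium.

Equilibrium: 515 - 5P = -52 + 4P gives P* = 63, Q* = 200.
Supply starts at P = 13 (where Qs = 0).
PS = ½(63 − 13)(200) = 5000.

Producer surplus = 5000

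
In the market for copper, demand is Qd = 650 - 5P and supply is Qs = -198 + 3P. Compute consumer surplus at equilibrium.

Consumer surplus = 1440

Equilibrium: 650 - 5P = -198 + 3P gives P* = 106, Q* = 120.
Demand choke price (Qd = 0): P = 130.
CS = ½(130 − 106)(120) = 1440.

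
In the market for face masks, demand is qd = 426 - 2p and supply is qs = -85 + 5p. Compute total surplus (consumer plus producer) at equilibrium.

Equilibrium: 426 - 2p = -85 + 5p gives p* = 73, q* = 280.
Demand choke price: p = 213; supply starts at p = 17.
CS = ½(213 − 73)(280) = 19600; PS = ½(73 − 17)(280) = 7840.

Total surplus = 27440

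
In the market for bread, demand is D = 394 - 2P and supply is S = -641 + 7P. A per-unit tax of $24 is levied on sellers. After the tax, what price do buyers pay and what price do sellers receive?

Pre-tax equilibrium: P* = 115, Q* = 164.
Tax on sellers shifts supply to S = -641 + 7(P − 24) = -809 + 7P.
394 - 2P = -809 + 7P gives buyer price Pb = 401/3; sellers receive Ps = 401/3 − 24 = 329/3.
New quantity: Q = 394 − 2(401/3) = 380/3.

Buyers pay 401/3, sellers receive 329/3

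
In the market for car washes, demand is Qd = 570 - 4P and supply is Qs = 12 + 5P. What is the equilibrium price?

P* = 62

Set Qd = Qs: 570 - 4P = 12 + 5P.
558 = 9P, so P* = 62.
Q* = 570 − 4(62) = 322.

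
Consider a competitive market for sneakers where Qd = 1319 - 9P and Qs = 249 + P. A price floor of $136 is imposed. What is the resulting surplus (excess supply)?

Surplus = 290

Equilibrium price would be P* = 107, so the floor at 136 binds.
At P = 136: Qd = 95, Qs = 385.
Surplus = 385 − 95 = 290.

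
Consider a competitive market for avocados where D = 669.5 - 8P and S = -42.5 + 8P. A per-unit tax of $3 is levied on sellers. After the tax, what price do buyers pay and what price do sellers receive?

Pre-tax equilibrium: P* = 44.5, Q* = 313.5.
Tax on sellers shifts supply to S = -42.5 + 8(P − 3) = -66.5 + 8P.
669.5 - 8P = -66.5 + 8P gives buyer price Pb = 46; sellers receive Ps = 46 − 3 = 43.
New quantity: Q = 669.5 − 8(46) = 301.5.

Buyers pay $46, sellers receive $43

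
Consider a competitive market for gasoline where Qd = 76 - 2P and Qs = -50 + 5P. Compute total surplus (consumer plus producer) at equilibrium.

Total surplus = 560

Equilibrium: 76 - 2P = -50 + 5P gives P* = 18, Q* = 40.
Demand choke price: P = 38; supply starts at P = 10.
CS = ½(38 − 18)(40) = 400; PS = ½(18 − 10)(40) = 160.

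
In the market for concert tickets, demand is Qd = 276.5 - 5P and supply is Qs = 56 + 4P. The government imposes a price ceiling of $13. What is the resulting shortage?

Equilibrium price would be P* = 24.5, so the ceiling at 13 binds.
At P = 13: Qd = 276.5 − 5(13) = 211.5, Qs = 56 + 4(13) = 108.
Shortage = 211.5 − 108 = 103.5.

Shortage = 103.5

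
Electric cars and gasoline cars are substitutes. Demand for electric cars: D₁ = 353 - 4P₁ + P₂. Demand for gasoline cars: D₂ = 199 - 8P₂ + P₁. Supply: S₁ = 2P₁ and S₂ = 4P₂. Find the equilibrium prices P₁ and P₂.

Market 1: 353 - 4P₁ + P₂ = 2P₁ → 6P₁ - P₂ = 353.
Market 2: 12P₂ - P₁ = 199.
Eliminating P₂: 12×(1) + 1×(2) gives 71P₁ = 4435, so P₁ = 4435/71.
Back-substitute into (2): P₂ = (199 + 1×4435/71) / 12 = 1547/71.

P₁ = 4435/71, P₂ = 1547/71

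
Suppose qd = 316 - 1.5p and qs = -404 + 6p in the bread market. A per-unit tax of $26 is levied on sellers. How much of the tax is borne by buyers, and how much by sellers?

Buyers bear $20.8, sellers bear $5.2

Pre-tax equilibrium: p* = 96, q* = 172.
Tax on sellers shifts supply to qs = -404 + 6(p − 26) = -560 + 6p.
316 - 1.5p = -560 + 6p gives buyer price pb = 116.8; sellers receive ps = 116.8 − 26 = 90.8.
New quantity: q = 316 − 1.5(116.8) = 140.8.
Buyer burden = 116.8 − 96 = 20.8; seller burden = 96 − 90.8 = 5.2.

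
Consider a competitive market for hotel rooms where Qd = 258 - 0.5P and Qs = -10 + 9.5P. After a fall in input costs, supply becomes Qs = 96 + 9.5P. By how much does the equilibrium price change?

ΔP = -10.6

Original equilibrium: P* = 26.8, Q* = 244.6.
New equilibrium: 258 - 0.5P = 96 + 9.5P, so 162 = 10P and P' = 16.2; Q' = 258 − 0.5(16.2) = 249.9.
Change in price: 16.2 − 26.8 = -10.6.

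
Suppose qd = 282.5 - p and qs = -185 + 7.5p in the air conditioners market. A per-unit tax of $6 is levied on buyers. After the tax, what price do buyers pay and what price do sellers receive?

Pre-tax equilibrium: p* = 55, q* = 227.5.
Tax on buyers shifts demand to qd = 282.5 − 1(p + 6) = 276.5 - p.
276.5 - p = -185 + 7.5p gives seller price ps = 923/17; buyers pay pb = 923/17 + 6 = 1025/17.
New quantity: q = 282.5 − 1(1025/17) = 7555/34.

Buyers pay 1025/17, sellers receive 923/17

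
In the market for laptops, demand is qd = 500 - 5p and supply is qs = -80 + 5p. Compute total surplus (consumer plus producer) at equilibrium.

Total surplus = 8820

Equilibrium: 500 - 5p = -80 + 5p gives p* = 58, q* = 210.
Demand choke price: p = 100; supply starts at p = 16.
CS = ½(100 − 58)(210) = 4410; PS = ½(58 − 16)(210) = 4410.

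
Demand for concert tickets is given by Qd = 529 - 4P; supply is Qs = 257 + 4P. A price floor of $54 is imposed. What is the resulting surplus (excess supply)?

Surplus = 160

Equilibrium price would be P* = 34, so the floor at 54 binds.
At P = 54: Qd = 313, Qs = 473.
Surplus = 473 − 313 = 160.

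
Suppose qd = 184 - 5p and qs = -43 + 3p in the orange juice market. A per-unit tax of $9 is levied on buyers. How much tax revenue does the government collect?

Tax revenue = 227.25

Pre-tax equilibrium: p* = 28.375, q* = 42.125.
Tax on buyers shifts demand to qd = 184 − 5(p + 9) = 139 - 5p.
139 - 5p = -43 + 3p gives seller price ps = 22.75; buyers pay pb = 22.75 + 9 = 31.75.
New quantity: q = 184 − 5(31.75) = 25.25.
Revenue = 9 × 25.25 = 227.25.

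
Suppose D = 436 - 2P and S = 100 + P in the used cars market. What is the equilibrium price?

P* = 112

Set D = S: 436 - 2P = 100 + P.
336 = 3P, so P* = 112.
Q* = 436 − 2(112) = 212.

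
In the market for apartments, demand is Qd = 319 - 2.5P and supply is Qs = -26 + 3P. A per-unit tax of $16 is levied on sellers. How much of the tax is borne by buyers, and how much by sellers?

Pre-tax equilibrium: P* = 690/11, Q* = 1784/11.
Tax on sellers shifts supply to Qs = -26 + 3(P − 16) = -74 + 3P.
319 - 2.5P = -74 + 3P gives buyer price Pb = 786/11; sellers receive Ps = 786/11 − 16 = 610/11.
New quantity: Q = 319 − 2.5(786/11) = 1544/11.
Buyer burden = 786/11 − 690/11 = 96/11; seller burden = 690/11 − 610/11 = 80/11.

Buyers bear 96/11, sellers bear 80/11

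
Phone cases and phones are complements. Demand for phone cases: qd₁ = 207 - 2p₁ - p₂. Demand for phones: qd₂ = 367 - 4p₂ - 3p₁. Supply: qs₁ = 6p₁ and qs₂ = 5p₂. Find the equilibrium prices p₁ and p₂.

p₁ = 1496/69, p₂ = 2315/69

Market 1: 207 - 2p₁ - p₂ = 6p₁ → 8p₁ + p₂ = 207.
Market 2: 9p₂ + 3p₁ = 367.
Eliminating p₂: 9×(1) − 1×(2) gives 69p₁ = 1496, so p₁ = 1496/69.
Back-substitute into (2): p₂ = (367 − 3×1496/69) / 9 = 2315/69.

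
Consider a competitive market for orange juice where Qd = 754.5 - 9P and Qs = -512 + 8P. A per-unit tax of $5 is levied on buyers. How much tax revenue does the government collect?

Tax revenue = 5340/17

Pre-tax equilibrium: P* = 74.5, Q* = 84.
Tax on buyers shifts demand to Qd = 754.5 − 9(P + 5) = 709.5 - 9P.
709.5 - 9P = -512 + 8P gives seller price Ps = 2443/34; buyers pay Pb = 2443/34 + 5 = 2613/34.
New quantity: Q = 754.5 − 9(2613/34) = 1068/17.
Revenue = 5 × 1068/17 = 5340/17.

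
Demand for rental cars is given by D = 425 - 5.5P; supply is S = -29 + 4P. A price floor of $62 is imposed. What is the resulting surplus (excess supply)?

Equilibrium price would be P* = 908/19, so the floor at 62 binds.
At P = 62: D = 84, S = 219.
Surplus = 219 − 84 = 135.

Surplus = 135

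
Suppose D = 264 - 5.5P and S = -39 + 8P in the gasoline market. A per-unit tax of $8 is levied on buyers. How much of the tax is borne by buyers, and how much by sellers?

Buyers bear 128/27, sellers bear 88/27

Pre-tax equilibrium: P* = 202/9, Q* = 1265/9.
Tax on buyers shifts demand to D = 264 − 5.5(P + 8) = 220 - 5.5P.
220 - 5.5P = -39 + 8P gives seller price Ps = 518/27; buyers pay Pb = 518/27 + 8 = 734/27.
New quantity: Q = 264 − 5.5(734/27) = 3091/27.
Buyer burden = 734/27 − 202/9 = 128/27; seller burden = 202/9 − 518/27 = 88/27.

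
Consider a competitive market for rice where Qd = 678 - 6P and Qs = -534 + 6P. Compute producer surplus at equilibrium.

Producer surplus = 432

Equilibrium: 678 - 6P = -534 + 6P gives P* = 101, Q* = 72.
Supply starts at P = 89 (where Qs = 0).
PS = ½(101 − 89)(72) = 432.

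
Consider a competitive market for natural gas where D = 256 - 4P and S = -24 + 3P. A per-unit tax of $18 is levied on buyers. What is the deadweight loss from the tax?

Deadweight loss = 1944/7

Pre-tax equilibrium: P* = 40, Q* = 96.
Tax on buyers shifts demand to D = 256 − 4(P + 18) = 184 - 4P.
184 - 4P = -24 + 3P gives seller price Ps = 208/7; buyers pay Pb = 208/7 + 18 = 334/7.
New quantity: Q = 256 − 4(334/7) = 456/7.
DWL = ½ × 18 × (96 − 456/7) = 1944/7.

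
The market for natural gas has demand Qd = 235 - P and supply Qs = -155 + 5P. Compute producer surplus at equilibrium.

Producer surplus = 2890

Equilibrium: 235 - P = -155 + 5P gives P* = 65, Q* = 170.
Supply starts at P = 31 (where Qs = 0).
PS = ½(65 − 31)(170) = 2890.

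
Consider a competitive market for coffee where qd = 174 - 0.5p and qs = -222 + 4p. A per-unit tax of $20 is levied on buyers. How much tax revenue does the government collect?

Tax revenue = 21800/9

Pre-tax equilibrium: p* = 88, q* = 130.
Tax on buyers shifts demand to qd = 174 − 0.5(p + 20) = 164 - 0.5p.
164 - 0.5p = -222 + 4p gives seller price ps = 772/9; buyers pay pb = 772/9 + 20 = 952/9.
New quantity: q = 174 − 0.5(952/9) = 1090/9.
Revenue = 20 × 1090/9 = 21800/9.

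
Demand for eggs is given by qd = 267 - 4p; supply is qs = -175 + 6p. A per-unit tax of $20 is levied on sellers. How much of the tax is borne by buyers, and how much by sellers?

Buyers bear $12, sellers bear $8

Pre-tax equilibrium: p* = 44.2, q* = 90.2.
Tax on sellers shifts supply to qs = -175 + 6(p − 20) = -295 + 6p.
267 - 4p = -295 + 6p gives buyer price pb = 56.2; sellers receive ps = 56.2 − 20 = 36.2.
New quantity: q = 267 − 4(56.2) = 42.2.
Buyer burden = 56.2 − 44.2 = 12; seller burden = 44.2 − 36.2 = 8.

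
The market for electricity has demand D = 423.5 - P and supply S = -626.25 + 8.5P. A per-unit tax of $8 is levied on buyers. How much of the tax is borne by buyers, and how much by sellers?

Pre-tax equilibrium: P* = 110.5, Q* = 313.
Tax on buyers shifts demand to D = 423.5 − 1(P + 8) = 415.5 - P.
415.5 - P = -626.25 + 8.5P gives seller price Ps = 4167/38; buyers pay Pb = 4167/38 + 8 = 4471/38.
New quantity: Q = 423.5 − 1(4471/38) = 5811/19.
Buyer burden = 4471/38 − 110.5 = 136/19; seller burden = 110.5 − 4167/38 = 16/19.

Buyers bear 136/19, sellers bear 16/19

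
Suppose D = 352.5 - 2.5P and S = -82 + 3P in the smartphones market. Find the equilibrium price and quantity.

Set D = S: 352.5 - 2.5P = -82 + 3P.
434.5 = 5.5P, so P* = 79.
Q* = 352.5 − 2.5(79) = 155.

P* = 79, Q* = 155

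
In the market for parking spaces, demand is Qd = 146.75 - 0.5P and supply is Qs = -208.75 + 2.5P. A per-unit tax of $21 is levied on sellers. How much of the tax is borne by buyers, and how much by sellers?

Pre-tax equilibrium: P* = 118.5, Q* = 87.5.
Tax on sellers shifts supply to Qs = -208.75 + 2.5(P − 21) = -261.25 + 2.5P.
146.75 - 0.5P = -261.25 + 2.5P gives buyer price Pb = 136; sellers receive Ps = 136 − 21 = 115.
New quantity: Q = 146.75 − 0.5(136) = 78.75.
Buyer burden = 136 − 118.5 = 17.5; seller burden = 118.5 − 115 = 3.5.

Buyers bear $17.5, sellers bear $3.5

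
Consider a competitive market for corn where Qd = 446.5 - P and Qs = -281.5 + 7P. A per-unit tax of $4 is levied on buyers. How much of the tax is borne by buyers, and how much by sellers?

Pre-tax equilibrium: P* = 91, Q* = 355.5.
Tax on buyers shifts demand to Qd = 446.5 − 1(P + 4) = 442.5 - P.
442.5 - P = -281.5 + 7P gives seller price Ps = 90.5; buyers pay Pb = 90.5 + 4 = 94.5.
New quantity: Q = 446.5 − 1(94.5) = 352.
Buyer burden = 94.5 − 91 = 3.5; seller burden = 91 − 90.5 = 0.5.

Buyers bear $3.5, sellers bear $0.5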